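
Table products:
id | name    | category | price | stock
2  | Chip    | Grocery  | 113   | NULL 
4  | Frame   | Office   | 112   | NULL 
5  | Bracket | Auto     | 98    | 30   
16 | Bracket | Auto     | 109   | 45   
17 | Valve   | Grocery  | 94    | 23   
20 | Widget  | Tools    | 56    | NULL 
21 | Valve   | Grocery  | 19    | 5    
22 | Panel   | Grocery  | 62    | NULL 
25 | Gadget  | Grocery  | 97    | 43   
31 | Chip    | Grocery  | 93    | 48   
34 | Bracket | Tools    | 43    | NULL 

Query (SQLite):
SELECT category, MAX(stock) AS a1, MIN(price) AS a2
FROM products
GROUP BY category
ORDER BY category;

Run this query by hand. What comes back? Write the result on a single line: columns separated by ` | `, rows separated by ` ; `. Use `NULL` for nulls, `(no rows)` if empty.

Auto | 45 | 98 ; Grocery | 48 | 19 ; Office | NULL | 112 ; Tools | NULL | 43

Group products by category.
Per group compute: MAX(stock), MIN(price).
  Auto: ids {5, 16} → MAX(stock)=45, MIN(price)=98
  Grocery: ids {2, 17, 21, 22, 25, 31} → MAX(stock)=48, MIN(price)=19
  Office: ids {4} → MAX(stock)=NULL, MIN(price)=112
  Tools: ids {20, 34} → MAX(stock)=NULL, MIN(price)=43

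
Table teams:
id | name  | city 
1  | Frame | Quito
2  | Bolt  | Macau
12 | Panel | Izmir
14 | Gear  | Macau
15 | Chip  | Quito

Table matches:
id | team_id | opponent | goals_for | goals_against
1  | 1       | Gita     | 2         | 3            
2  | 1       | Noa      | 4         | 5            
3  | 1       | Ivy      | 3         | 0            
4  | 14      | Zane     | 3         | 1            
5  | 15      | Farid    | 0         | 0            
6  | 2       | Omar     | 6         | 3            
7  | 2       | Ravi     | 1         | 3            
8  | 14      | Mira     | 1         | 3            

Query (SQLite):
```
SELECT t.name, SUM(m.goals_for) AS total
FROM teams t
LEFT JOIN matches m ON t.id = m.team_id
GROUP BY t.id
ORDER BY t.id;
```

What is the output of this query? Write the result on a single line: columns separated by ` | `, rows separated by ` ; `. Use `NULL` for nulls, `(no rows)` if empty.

Frame | 9 ; Bolt | 7 ; Panel | NULL ; Gear | 4 ; Chip | 0

LEFT JOIN keeps every teams row; unmatched ones get NULL for matches columns.
Group by teams.id and compute SUM(m.goals_for). SUM over an all-NULL group is NULL.
  1: ids {1, 2, 3} → SUM(m.goals_for)=9
  2: ids {6, 7} → SUM(m.goals_for)=7
  12: ids {—} → SUM(m.goals_for)=NULL
  14: ids {4, 8} → SUM(m.goals_for)=4
  15: ids {5} → SUM(m.goals_for)=0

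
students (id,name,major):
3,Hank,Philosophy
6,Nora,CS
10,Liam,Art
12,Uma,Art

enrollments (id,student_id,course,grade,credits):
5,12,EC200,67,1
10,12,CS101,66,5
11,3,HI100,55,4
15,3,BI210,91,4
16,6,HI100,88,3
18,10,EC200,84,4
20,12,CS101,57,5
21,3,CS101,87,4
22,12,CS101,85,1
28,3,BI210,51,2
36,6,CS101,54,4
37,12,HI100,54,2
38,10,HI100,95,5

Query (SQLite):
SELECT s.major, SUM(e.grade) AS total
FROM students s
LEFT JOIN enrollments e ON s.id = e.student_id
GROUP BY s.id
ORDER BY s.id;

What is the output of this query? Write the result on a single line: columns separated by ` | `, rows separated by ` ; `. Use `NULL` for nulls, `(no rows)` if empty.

LEFT JOIN keeps every students row; unmatched ones get NULL for enrollments columns.
Group by students.id and compute SUM(e.grade). SUM over an all-NULL group is NULL.
  3: ids {11, 15, 21, 28} → SUM(e.grade)=284
  6: ids {16, 36} → SUM(e.grade)=142
  10: ids {18, 38} → SUM(e.grade)=179
  12: ids {5, 10, 20, 22, 37} → SUM(e.grade)=329

Philosophy | 284 ; CS | 142 ; Art | 179 ; Art | 329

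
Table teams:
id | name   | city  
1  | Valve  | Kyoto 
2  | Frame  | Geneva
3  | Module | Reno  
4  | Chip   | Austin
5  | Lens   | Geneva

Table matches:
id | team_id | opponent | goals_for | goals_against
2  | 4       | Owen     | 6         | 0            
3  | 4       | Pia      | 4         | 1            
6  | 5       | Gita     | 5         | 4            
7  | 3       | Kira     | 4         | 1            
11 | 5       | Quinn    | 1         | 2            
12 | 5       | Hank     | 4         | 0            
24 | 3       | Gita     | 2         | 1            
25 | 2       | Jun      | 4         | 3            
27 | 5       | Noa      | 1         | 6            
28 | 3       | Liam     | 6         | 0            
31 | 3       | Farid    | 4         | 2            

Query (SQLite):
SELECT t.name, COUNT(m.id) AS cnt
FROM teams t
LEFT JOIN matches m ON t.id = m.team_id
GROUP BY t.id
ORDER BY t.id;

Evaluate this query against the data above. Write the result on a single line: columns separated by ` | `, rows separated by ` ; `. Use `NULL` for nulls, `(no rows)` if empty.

Valve | 0 ; Frame | 1 ; Module | 4 ; Chip | 2 ; Lens | 4

LEFT JOIN keeps every teams row; unmatched ones get NULL for matches columns.
Group by teams.id and compute COUNT(m.id). COUNT(col) of an all-NULL group is 0.
  1: ids {—} → COUNT(m.id)=0
  2: ids {25} → COUNT(m.id)=1
  3: ids {7, 24, 28, 31} → COUNT(m.id)=4
  4: ids {2, 3} → COUNT(m.id)=2
  5: ids {6, 11, 12, 27} → COUNT(m.id)=4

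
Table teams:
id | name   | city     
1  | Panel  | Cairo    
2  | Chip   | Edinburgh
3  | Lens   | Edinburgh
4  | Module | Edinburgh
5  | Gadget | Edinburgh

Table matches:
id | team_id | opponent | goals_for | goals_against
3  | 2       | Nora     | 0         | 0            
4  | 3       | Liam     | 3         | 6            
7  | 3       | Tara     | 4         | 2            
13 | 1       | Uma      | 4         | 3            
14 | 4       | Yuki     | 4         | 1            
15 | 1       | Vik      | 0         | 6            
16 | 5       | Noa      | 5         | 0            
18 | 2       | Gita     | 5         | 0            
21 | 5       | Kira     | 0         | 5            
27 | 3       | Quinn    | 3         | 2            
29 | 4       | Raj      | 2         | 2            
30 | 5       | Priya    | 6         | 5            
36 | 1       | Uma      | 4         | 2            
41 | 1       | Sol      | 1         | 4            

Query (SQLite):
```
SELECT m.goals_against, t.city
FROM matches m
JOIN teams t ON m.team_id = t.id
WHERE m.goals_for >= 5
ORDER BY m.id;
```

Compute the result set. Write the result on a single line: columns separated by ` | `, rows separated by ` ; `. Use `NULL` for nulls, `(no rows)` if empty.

Each matches row matches the teams row where team_id = teams.id.
Then keep rows with m.goals_for >= 5.

0 | Edinburgh ; 0 | Edinburgh ; 5 | Edinburgh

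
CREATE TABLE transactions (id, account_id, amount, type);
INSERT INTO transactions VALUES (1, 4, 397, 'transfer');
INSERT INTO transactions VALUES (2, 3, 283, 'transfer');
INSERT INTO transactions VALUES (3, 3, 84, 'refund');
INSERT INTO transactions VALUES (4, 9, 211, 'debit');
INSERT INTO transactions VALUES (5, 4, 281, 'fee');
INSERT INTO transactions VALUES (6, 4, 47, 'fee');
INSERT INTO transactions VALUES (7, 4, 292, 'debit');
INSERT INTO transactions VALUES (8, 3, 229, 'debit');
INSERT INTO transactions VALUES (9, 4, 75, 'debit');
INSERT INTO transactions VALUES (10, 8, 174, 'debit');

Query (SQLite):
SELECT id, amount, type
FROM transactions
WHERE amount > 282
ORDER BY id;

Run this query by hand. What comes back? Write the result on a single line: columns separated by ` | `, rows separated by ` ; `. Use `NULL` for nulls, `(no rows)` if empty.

1 | 397 | transfer ; 2 | 283 | transfer ; 7 | 292 | debit

amount > 282: ids {1, 2, 7}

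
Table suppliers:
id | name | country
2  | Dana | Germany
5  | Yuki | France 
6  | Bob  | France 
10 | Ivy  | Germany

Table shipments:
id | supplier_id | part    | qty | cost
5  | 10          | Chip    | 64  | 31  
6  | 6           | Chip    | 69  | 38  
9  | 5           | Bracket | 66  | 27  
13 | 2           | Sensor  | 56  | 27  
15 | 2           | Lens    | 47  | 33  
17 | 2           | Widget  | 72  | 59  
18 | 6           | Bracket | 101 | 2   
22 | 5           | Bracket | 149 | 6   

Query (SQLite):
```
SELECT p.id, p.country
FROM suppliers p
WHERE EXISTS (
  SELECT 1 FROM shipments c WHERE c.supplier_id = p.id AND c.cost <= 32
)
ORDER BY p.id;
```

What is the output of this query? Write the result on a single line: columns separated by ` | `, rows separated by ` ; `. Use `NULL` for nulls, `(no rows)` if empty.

For each suppliers row, check whether any shipments with matching supplier_id has cost <= 32.
Keep rows where that is true.

2 | Germany ; 5 | France ; 6 | France ; 10 | Germany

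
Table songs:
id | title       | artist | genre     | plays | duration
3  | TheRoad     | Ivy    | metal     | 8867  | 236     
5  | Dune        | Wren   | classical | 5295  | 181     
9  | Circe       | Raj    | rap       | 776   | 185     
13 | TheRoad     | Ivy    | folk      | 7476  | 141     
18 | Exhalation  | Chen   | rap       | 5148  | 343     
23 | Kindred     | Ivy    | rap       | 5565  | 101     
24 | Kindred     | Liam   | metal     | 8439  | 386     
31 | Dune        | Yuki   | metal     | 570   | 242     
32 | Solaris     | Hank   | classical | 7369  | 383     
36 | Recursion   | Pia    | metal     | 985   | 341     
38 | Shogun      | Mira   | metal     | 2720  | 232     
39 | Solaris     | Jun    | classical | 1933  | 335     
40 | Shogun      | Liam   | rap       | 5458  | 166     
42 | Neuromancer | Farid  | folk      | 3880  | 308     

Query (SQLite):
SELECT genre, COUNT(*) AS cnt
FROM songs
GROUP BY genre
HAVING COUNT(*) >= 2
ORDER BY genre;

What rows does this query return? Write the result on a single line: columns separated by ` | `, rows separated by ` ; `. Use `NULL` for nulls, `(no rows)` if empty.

Partition songs by genre; compute COUNT(*) within each group.
HAVING: keep groups with count ≥ 2.
  classical: ids {5, 32, 39} → COUNT(*)=3
  folk: ids {13, 42} → COUNT(*)=2
  metal: ids {3, 24, 31, 36, 38} → COUNT(*)=5
  rap: ids {9, 18, 23, 40} → COUNT(*)=4

classical | 3 ; folk | 2 ; metal | 5 ; rap | 4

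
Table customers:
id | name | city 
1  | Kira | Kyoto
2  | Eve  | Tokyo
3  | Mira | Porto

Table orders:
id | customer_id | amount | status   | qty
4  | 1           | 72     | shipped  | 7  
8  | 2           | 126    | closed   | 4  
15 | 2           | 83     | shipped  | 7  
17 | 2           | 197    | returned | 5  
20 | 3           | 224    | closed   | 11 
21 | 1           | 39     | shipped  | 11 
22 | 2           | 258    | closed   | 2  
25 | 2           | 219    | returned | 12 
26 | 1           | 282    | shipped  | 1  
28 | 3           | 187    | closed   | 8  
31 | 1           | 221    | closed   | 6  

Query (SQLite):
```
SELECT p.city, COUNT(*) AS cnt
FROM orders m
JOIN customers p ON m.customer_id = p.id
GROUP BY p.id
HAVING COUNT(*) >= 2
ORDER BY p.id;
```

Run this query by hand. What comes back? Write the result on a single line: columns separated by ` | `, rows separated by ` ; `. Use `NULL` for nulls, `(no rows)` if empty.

Kyoto | 4 ; Tokyo | 5 ; Porto | 2

Join each orders row to its customers via customer_id.
Group joined rows by customers.id; compute COUNT(*) per group.
HAVING: keep groups with count ≥ 2.
  1: ids {4, 21, 26, 31} → COUNT(*)=4
  2: ids {8, 15, 17, 22, 25} → COUNT(*)=5
  3: ids {20, 28} → COUNT(*)=2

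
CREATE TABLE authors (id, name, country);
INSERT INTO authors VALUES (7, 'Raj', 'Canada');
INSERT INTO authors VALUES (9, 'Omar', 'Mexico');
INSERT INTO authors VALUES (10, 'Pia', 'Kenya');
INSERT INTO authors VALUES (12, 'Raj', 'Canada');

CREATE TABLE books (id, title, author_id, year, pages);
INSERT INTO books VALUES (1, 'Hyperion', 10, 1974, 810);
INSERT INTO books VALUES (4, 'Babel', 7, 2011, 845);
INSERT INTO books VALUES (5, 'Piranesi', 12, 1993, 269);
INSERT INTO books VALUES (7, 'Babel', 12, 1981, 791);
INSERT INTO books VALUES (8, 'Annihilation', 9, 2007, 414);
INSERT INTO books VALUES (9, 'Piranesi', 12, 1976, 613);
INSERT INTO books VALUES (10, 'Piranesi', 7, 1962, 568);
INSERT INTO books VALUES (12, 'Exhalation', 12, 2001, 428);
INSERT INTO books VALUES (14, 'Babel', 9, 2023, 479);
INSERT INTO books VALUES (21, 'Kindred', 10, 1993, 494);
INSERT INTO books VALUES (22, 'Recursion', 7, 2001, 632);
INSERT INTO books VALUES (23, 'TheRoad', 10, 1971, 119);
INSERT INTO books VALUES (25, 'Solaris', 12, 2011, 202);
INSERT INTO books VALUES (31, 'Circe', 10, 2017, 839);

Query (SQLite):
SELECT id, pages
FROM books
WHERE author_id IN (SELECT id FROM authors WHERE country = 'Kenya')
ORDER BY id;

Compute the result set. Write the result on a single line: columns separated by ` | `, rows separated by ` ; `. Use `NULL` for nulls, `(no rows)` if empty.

1 | 810 ; 21 | 494 ; 23 | 119 ; 31 | 839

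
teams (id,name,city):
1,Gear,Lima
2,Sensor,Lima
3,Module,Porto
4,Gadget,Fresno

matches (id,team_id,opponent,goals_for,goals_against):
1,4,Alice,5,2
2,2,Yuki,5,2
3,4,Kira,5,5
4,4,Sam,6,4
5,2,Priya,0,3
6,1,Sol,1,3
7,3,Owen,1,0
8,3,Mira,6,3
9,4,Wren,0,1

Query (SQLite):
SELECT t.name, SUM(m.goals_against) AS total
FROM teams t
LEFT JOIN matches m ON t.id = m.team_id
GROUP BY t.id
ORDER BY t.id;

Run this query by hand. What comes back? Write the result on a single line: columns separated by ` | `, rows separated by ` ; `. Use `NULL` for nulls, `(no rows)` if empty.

Gear | 3 ; Sensor | 5 ; Module | 3 ; Gadget | 12

LEFT JOIN keeps every teams row; unmatched ones get NULL for matches columns.
Group by teams.id and compute SUM(m.goals_against). SUM over an all-NULL group is NULL.
  1: ids {6} → SUM(m.goals_against)=3
  2: ids {2, 5} → SUM(m.goals_against)=5
  3: ids {7, 8} → SUM(m.goals_against)=3
  4: ids {1, 3, 4, 9} → SUM(m.goals_against)=12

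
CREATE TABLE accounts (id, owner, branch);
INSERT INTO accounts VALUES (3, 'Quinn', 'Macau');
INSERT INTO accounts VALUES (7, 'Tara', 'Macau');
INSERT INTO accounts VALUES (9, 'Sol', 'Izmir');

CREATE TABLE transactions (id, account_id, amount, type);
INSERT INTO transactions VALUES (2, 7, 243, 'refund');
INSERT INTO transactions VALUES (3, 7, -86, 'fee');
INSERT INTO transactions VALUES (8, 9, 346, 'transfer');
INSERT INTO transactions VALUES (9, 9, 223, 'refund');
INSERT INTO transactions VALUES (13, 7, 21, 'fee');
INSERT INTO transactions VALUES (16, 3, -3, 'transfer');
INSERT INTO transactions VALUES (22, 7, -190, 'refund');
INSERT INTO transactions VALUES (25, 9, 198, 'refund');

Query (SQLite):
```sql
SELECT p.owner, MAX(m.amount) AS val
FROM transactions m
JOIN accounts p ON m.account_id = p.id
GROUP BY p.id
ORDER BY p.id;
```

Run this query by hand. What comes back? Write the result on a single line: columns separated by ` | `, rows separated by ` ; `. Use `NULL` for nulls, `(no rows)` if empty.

Quinn | -3 ; Tara | 243 ; Sol | 346

Join each transactions row to its accounts via account_id.
Group joined rows by accounts.id; compute MAX(m.amount) per group.
  3: ids {16} → MAX(m.amount)=-3
  7: ids {2, 3, 13, 22} → MAX(m.amount)=243
  9: ids {8, 9, 25} → MAX(m.amount)=346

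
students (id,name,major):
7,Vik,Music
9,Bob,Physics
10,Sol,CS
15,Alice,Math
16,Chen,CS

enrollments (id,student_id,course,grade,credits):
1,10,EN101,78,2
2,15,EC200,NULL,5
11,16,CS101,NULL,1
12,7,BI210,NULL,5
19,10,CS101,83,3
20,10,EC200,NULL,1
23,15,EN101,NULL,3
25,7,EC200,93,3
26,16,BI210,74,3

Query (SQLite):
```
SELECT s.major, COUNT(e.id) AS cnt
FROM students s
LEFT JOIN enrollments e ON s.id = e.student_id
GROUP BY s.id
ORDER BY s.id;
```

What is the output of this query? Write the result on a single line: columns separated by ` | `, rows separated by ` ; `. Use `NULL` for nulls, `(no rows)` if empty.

Music | 2 ; Physics | 0 ; CS | 3 ; Math | 2 ; CS | 2

LEFT JOIN keeps every students row; unmatched ones get NULL for enrollments columns.
Group by students.id and compute COUNT(e.id). COUNT(col) of an all-NULL group is 0.
  7: ids {12, 25} → COUNT(e.id)=2
  9: ids {—} → COUNT(e.id)=0
  10: ids {1, 19, 20} → COUNT(e.id)=3
  15: ids {2, 23} → COUNT(e.id)=2
  16: ids {11, 26} → COUNT(e.id)=2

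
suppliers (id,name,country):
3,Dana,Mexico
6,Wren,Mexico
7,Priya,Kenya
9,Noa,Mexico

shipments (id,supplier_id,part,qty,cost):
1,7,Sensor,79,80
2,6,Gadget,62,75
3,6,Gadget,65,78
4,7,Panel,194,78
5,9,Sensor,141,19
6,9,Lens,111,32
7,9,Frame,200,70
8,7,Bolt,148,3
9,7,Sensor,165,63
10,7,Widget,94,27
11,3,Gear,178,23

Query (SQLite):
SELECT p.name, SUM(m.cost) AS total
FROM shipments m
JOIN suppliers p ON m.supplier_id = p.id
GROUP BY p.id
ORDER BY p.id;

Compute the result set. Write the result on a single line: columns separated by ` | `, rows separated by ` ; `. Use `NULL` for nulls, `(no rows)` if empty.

Dana | 23 ; Wren | 153 ; Priya | 251 ; Noa | 121

Join each shipments row to its suppliers via supplier_id.
Group joined rows by suppliers.id; compute SUM(m.cost) per group.
  3: ids {11} → SUM(m.cost)=23
  6: ids {2, 3} → SUM(m.cost)=153
  7: ids {1, 4, 8, 9, 10} → SUM(m.cost)=251
  9: ids {5, 6, 7} → SUM(m.cost)=121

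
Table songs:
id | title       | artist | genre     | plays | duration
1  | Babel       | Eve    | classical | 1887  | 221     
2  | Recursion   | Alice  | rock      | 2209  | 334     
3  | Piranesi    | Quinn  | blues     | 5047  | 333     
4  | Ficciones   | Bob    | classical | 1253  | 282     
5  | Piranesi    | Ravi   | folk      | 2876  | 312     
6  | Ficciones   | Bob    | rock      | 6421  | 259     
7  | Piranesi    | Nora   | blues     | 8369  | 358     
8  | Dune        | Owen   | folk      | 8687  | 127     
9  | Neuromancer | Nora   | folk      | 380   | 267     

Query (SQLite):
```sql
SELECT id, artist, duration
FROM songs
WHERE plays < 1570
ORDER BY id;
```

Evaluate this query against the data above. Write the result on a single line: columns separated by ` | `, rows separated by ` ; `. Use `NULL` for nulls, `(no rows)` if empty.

4 | Bob | 282 ; 9 | Nora | 267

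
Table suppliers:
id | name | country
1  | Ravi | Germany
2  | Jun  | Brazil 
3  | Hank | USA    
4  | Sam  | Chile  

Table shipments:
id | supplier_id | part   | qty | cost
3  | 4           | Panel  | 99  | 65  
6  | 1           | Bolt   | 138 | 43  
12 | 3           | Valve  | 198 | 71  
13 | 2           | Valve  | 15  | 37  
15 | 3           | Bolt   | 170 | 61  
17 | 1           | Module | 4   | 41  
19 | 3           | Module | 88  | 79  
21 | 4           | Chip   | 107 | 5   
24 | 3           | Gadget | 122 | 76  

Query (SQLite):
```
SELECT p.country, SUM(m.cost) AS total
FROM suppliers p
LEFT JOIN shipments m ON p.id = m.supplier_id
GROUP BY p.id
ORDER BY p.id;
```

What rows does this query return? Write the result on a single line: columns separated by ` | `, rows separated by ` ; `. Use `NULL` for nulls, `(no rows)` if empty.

LEFT JOIN keeps every suppliers row; unmatched ones get NULL for shipments columns.
Group by suppliers.id and compute SUM(m.cost). SUM over an all-NULL group is NULL.
  1: ids {6, 17} → SUM(m.cost)=84
  2: ids {13} → SUM(m.cost)=37
  3: ids {12, 15, 19, 24} → SUM(m.cost)=287
  4: ids {3, 21} → SUM(m.cost)=70

Germany | 84 ; Brazil | 37 ; USA | 287 ; Chile | 70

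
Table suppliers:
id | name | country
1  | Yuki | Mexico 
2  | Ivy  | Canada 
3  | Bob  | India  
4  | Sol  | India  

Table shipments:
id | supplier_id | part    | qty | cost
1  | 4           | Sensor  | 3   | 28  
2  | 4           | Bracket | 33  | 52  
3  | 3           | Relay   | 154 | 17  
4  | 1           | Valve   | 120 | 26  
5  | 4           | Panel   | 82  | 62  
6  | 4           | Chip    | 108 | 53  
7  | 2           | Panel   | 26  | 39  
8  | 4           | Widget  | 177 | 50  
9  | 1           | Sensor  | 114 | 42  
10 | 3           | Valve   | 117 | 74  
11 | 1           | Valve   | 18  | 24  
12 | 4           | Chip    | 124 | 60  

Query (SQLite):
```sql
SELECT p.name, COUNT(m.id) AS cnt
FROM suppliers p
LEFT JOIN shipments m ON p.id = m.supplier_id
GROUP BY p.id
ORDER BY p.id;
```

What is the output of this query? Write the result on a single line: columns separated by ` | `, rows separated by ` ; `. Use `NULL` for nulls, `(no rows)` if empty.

LEFT JOIN keeps every suppliers row; unmatched ones get NULL for shipments columns.
Group by suppliers.id and compute COUNT(m.id). COUNT(col) of an all-NULL group is 0.
  1: ids {4, 9, 11} → COUNT(m.id)=3
  2: ids {7} → COUNT(m.id)=1
  3: ids {3, 10} → COUNT(m.id)=2
  4: ids {1, 2, 5, 6, 8, 12} → COUNT(m.id)=6

Yuki | 3 ; Ivy | 1 ; Bob | 2 ; Sol | 6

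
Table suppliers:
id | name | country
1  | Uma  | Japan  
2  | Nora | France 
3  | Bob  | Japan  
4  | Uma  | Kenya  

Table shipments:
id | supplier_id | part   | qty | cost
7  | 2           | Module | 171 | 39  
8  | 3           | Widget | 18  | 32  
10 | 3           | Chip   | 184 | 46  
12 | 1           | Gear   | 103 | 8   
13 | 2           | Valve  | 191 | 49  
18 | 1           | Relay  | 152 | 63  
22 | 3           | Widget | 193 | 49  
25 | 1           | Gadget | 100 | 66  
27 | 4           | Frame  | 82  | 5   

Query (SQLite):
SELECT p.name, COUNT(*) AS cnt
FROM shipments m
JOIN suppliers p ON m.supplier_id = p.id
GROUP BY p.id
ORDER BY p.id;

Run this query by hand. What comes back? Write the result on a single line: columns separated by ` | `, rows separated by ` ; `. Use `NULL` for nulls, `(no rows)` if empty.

Uma | 3 ; Nora | 2 ; Bob | 3 ; Uma | 1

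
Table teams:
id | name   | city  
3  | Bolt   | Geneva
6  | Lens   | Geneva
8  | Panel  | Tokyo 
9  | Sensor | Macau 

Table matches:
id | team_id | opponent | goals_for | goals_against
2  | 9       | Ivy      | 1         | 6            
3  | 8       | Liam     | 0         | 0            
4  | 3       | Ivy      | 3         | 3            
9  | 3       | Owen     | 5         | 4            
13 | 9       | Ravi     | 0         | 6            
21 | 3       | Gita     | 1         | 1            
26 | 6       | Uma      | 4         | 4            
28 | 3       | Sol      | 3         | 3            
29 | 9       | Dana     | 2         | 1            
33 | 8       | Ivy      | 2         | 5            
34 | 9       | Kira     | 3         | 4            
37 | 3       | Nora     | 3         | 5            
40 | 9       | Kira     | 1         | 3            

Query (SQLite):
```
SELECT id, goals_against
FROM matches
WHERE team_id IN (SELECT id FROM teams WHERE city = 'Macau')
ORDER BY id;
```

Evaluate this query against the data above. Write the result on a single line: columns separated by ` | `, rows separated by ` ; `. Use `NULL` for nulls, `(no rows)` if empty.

Inner query: teams.id where city = 'Macau'.
Outer: keep matches rows whose team_id is in that set.
Inner query → {9}

2 | 6 ; 13 | 6 ; 29 | 1 ; 34 | 4 ; 40 | 3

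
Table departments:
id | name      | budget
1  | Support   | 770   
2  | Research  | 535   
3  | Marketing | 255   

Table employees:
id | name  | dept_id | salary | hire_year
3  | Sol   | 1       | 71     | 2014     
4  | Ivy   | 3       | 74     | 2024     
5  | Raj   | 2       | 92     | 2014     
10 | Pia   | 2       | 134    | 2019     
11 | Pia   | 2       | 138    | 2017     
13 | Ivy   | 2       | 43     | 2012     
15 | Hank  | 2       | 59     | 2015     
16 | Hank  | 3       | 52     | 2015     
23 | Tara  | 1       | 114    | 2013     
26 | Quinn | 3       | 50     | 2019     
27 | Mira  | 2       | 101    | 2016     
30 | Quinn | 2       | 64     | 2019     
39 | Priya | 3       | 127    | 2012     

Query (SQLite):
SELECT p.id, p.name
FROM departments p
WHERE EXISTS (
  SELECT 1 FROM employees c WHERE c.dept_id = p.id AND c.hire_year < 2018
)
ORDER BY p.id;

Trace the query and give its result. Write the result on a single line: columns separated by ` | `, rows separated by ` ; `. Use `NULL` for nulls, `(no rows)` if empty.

1 | Support ; 2 | Research ; 3 | Marketing

For each departments row, check whether any employees with matching dept_id has hire_year < 2018.
Keep rows where that is true.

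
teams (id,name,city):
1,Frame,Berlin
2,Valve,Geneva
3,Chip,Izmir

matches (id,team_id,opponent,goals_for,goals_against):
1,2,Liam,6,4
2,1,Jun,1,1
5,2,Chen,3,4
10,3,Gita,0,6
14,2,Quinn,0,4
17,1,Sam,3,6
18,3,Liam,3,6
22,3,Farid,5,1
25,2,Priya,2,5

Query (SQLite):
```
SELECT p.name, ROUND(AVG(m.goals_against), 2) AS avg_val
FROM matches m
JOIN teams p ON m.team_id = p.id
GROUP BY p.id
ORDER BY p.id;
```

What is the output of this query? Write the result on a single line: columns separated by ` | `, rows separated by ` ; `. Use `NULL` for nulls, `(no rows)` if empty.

Frame | 3.5 ; Valve | 4.25 ; Chip | 4.33

Join each matches row to its teams via team_id.
Group joined rows by teams.id; compute ROUND(AVG(m.goals_against), 2) per group.
  1: ids {2, 17} → ROUND(AVG(m.goals_against), 2)=3.5
  2: ids {1, 5, 14, 25} → ROUND(AVG(m.goals_against), 2)=4.25
  3: ids {10, 18, 22} → ROUND(AVG(m.goals_against), 2)=4.33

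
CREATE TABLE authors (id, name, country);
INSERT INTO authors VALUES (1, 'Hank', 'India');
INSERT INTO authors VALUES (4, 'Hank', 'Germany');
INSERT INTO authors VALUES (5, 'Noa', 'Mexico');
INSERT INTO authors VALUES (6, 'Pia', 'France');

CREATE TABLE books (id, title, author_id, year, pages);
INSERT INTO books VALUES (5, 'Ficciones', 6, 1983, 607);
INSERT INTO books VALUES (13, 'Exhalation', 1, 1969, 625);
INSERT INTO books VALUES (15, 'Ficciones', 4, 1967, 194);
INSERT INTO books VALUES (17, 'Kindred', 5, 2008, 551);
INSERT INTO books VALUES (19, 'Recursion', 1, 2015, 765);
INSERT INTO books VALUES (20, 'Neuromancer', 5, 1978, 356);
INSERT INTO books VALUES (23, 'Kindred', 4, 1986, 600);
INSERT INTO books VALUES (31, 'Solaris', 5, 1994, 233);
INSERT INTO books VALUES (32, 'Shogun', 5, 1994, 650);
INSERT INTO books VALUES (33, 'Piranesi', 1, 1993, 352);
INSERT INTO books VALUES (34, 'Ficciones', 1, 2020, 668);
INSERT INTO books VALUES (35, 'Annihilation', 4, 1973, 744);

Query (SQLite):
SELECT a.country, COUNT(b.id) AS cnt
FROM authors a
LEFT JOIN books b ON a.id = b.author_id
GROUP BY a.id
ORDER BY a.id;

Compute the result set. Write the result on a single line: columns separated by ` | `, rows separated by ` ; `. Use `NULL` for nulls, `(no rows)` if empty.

India | 4 ; Germany | 3 ; Mexico | 4 ; France | 1

LEFT JOIN keeps every authors row; unmatched ones get NULL for books columns.
Group by authors.id and compute COUNT(b.id). COUNT(col) of an all-NULL group is 0.
  1: ids {13, 19, 33, 34} → COUNT(b.id)=4
  4: ids {15, 23, 35} → COUNT(b.id)=3
  5: ids {17, 20, 31, 32} → COUNT(b.id)=4
  6: ids {5} → COUNT(b.id)=1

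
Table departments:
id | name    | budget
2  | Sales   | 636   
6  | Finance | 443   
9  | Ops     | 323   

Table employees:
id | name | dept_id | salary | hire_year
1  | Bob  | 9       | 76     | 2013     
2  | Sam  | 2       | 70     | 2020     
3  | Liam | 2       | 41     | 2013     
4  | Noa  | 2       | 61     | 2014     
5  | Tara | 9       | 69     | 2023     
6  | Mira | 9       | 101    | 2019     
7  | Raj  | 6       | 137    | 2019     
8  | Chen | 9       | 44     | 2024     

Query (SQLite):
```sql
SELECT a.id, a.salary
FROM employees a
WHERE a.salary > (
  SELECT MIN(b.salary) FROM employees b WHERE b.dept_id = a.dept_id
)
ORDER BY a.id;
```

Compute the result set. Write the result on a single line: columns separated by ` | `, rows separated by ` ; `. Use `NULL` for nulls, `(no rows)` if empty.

For each employees row a, compute MIN(salary) over rows sharing a.dept_id.
Keep row a if a.salary > that per-group MIN.
  dept_id=2: MIN(salary) = 41
  dept_id=6: MIN(salary) = 137
  dept_id=9: MIN(salary) = 44

1 | 76 ; 2 | 70 ; 4 | 61 ; 5 | 69 ; 6 | 101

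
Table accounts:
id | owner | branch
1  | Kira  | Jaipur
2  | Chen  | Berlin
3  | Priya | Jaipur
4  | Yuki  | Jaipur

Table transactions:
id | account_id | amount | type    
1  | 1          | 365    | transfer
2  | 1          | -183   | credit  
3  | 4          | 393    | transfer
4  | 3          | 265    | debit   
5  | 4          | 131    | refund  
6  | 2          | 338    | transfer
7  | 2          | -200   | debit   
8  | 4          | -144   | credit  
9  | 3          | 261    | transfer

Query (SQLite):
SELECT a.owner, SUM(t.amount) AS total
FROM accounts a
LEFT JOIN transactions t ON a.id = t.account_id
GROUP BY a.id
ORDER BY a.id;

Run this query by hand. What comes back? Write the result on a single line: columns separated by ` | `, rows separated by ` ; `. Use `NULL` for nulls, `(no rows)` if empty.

Kira | 182 ; Chen | 138 ; Priya | 526 ; Yuki | 380

LEFT JOIN keeps every accounts row; unmatched ones get NULL for transactions columns.
Group by accounts.id and compute SUM(t.amount). SUM over an all-NULL group is NULL.
  1: ids {1, 2} → SUM(t.amount)=182
  2: ids {6, 7} → SUM(t.amount)=138
  3: ids {4, 9} → SUM(t.amount)=526
  4: ids {3, 5, 8} → SUM(t.amount)=380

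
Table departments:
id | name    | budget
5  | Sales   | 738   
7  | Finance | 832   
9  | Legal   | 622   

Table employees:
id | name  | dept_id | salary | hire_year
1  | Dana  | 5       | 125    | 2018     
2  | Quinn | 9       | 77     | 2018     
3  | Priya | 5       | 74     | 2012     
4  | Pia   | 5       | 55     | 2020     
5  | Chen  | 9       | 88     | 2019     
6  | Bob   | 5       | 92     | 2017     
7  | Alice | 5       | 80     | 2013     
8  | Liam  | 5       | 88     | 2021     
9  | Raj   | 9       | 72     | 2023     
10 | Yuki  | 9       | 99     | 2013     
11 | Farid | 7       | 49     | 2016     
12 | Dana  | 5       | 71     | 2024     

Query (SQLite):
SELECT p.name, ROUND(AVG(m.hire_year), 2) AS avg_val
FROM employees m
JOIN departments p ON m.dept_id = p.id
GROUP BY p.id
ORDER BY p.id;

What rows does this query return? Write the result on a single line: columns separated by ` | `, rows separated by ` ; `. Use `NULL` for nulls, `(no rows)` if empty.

Sales | 2017.86 ; Finance | 2016 ; Legal | 2018.25

Join each employees row to its departments via dept_id.
Group joined rows by departments.id; compute ROUND(AVG(m.hire_year), 2) per group.
  5: ids {1, 3, 4, 6, 7, 8, 12} → ROUND(AVG(m.hire_year), 2)=2017.86
  7: ids {11} → ROUND(AVG(m.hire_year), 2)=2016
  9: ids {2, 5, 9, 10} → ROUND(AVG(m.hire_year), 2)=2018.25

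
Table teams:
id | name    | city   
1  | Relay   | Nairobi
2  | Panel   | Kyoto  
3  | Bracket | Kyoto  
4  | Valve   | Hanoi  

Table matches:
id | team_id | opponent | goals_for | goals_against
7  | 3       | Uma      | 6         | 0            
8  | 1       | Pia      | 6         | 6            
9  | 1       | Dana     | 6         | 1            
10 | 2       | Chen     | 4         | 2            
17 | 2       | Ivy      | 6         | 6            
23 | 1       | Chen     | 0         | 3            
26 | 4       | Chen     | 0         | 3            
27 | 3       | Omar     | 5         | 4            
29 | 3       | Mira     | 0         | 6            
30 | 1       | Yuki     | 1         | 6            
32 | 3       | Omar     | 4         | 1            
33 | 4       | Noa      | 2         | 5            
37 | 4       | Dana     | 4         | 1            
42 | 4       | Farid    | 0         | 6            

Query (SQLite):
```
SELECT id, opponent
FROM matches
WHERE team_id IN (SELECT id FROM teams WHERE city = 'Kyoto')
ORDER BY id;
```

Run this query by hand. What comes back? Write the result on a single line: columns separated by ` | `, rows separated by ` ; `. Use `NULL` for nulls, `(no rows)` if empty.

Inner query: teams.id where city = 'Kyoto'.
Outer: keep matches rows whose team_id is in that set.
Inner query → {2, 3}

7 | Uma ; 10 | Chen ; 17 | Ivy ; 27 | Omar ; 29 | Mira ; 32 | Omar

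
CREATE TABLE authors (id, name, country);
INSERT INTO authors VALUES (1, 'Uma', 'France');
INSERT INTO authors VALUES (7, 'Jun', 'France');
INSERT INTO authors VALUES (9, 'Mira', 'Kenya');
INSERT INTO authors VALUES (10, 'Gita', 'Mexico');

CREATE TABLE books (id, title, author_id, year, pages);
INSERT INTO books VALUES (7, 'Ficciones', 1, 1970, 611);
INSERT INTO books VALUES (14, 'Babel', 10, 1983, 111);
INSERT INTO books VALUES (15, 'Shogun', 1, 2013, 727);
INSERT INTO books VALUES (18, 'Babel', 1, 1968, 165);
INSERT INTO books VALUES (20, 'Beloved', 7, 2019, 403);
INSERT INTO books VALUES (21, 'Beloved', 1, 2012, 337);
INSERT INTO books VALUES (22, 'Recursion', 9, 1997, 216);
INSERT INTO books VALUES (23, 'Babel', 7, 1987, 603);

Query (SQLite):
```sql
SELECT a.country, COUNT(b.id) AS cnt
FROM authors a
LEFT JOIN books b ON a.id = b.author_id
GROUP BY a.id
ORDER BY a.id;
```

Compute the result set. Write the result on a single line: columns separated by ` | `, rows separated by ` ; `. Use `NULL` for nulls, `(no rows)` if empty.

France | 4 ; France | 2 ; Kenya | 1 ; Mexico | 1

LEFT JOIN keeps every authors row; unmatched ones get NULL for books columns.
Group by authors.id and compute COUNT(b.id). COUNT(col) of an all-NULL group is 0.
  1: ids {7, 15, 18, 21} → COUNT(b.id)=4
  7: ids {20, 23} → COUNT(b.id)=2
  9: ids {22} → COUNT(b.id)=1
  10: ids {14} → COUNT(b.id)=1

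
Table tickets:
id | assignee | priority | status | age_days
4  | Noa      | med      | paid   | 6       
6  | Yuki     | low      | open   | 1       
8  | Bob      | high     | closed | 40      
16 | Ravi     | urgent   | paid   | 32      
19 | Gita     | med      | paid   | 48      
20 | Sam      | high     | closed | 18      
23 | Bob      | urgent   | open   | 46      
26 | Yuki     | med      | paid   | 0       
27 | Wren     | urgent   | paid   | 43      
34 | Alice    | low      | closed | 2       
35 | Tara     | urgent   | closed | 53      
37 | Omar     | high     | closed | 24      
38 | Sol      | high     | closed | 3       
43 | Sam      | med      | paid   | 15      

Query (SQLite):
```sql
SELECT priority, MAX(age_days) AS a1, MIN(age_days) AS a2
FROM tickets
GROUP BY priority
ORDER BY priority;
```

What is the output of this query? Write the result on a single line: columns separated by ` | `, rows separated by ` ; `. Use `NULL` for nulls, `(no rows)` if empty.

high | 40 | 3 ; low | 2 | 1 ; med | 48 | 0 ; urgent | 53 | 32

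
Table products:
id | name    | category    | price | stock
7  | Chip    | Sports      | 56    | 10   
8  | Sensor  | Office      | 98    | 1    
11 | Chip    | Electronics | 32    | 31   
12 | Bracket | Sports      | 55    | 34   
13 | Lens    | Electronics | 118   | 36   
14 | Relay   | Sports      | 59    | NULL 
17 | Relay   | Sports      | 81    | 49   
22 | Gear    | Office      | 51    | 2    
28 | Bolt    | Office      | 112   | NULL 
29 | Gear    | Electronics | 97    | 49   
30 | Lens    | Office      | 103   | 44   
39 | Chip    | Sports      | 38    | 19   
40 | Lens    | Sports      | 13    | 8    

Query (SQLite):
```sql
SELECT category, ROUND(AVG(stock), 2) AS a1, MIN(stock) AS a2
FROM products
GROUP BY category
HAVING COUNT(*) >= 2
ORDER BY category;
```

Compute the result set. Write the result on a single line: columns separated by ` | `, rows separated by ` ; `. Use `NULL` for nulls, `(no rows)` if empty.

Group products by category.
Per group compute: ROUND(AVG(stock), 2), MIN(stock).
HAVING: drop groups with fewer than 2 rows.
  Electronics: ids {11, 13, 29} → ROUND(AVG(stock), 2)=38.67, MIN(stock)=31
  Office: ids {8, 22, 28, 30} → ROUND(AVG(stock), 2)=15.67, MIN(stock)=1
  Sports: ids {7, 12, 14, 17, 39, 40} → ROUND(AVG(stock), 2)=24, MIN(stock)=8

Electronics | 38.67 | 31 ; Office | 15.67 | 1 ; Sports | 24 | 8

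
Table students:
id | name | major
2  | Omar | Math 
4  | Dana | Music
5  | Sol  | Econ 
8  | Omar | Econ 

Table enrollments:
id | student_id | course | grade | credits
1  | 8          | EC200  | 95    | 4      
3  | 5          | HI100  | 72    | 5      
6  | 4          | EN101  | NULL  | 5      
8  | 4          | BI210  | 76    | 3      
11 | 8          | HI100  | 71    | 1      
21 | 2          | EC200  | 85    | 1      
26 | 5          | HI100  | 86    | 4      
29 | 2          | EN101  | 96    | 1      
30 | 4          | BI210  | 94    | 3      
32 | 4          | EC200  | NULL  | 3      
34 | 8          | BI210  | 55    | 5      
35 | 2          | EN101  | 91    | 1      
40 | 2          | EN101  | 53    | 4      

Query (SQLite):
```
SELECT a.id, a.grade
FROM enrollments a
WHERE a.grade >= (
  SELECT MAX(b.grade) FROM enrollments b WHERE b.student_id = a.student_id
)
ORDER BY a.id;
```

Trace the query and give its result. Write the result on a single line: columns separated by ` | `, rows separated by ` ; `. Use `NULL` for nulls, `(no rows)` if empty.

1 | 95 ; 26 | 86 ; 29 | 96 ; 30 | 94

For each enrollments row a, compute MAX(grade) over rows sharing a.student_id.
Keep row a if a.grade >= that per-group MAX.
  student_id=2: MAX(grade) = 96
  student_id=4: MAX(grade) = 94
  student_id=5: MAX(grade) = 86
  student_id=8: MAX(grade) = 95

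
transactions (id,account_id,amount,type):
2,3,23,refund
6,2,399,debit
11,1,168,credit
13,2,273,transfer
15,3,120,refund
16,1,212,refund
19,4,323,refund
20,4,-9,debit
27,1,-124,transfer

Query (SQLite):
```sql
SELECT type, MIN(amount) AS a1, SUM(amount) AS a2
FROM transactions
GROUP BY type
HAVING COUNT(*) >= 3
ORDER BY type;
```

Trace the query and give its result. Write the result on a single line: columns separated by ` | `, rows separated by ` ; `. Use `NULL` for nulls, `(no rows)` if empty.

Group transactions by type.
Per group compute: MIN(amount), SUM(amount).
HAVING: drop groups with fewer than 3 rows.
  credit: ids {11} → MIN(amount)=168, SUM(amount)=168
  debit: ids {6, 20} → MIN(amount)=-9, SUM(amount)=390
  refund: ids {2, 15, 16, 19} → MIN(amount)=23, SUM(amount)=678
  transfer: ids {13, 27} → MIN(amount)=-124, SUM(amount)=149

refund | 23 | 678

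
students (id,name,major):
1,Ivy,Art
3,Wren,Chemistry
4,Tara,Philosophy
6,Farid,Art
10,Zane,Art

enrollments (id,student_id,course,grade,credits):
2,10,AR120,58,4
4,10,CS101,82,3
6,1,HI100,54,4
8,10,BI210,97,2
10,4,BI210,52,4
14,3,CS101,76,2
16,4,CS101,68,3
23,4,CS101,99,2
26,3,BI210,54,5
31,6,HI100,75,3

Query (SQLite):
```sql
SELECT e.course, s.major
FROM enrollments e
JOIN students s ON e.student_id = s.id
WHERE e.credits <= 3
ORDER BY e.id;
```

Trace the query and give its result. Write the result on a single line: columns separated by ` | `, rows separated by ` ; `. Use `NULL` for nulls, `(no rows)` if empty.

CS101 | Art ; BI210 | Art ; CS101 | Chemistry ; CS101 | Philosophy ; CS101 | Philosophy ; HI100 | Art

Each enrollments row matches the students row where student_id = students.id.
Then keep rows with e.credits <= 3.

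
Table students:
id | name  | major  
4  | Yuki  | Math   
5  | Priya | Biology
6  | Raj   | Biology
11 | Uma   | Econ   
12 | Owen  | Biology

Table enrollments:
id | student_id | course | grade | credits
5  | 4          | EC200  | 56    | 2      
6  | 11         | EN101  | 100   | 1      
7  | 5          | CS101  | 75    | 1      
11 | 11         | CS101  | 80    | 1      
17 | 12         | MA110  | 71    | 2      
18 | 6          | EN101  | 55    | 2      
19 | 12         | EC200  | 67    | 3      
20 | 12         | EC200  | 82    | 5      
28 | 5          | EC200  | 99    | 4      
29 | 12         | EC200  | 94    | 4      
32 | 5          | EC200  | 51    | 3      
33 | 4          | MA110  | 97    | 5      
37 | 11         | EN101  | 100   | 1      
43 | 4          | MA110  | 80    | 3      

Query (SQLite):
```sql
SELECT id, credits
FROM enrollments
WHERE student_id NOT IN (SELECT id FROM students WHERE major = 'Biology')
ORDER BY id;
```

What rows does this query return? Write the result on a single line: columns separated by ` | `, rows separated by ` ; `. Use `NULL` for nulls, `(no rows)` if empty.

Inner query: students.id where major = 'Biology'.
Outer: keep enrollments rows whose student_id is not in that set.
Inner query → {5, 6, 12}

5 | 2 ; 6 | 1 ; 11 | 1 ; 33 | 5 ; 37 | 1 ; 43 | 3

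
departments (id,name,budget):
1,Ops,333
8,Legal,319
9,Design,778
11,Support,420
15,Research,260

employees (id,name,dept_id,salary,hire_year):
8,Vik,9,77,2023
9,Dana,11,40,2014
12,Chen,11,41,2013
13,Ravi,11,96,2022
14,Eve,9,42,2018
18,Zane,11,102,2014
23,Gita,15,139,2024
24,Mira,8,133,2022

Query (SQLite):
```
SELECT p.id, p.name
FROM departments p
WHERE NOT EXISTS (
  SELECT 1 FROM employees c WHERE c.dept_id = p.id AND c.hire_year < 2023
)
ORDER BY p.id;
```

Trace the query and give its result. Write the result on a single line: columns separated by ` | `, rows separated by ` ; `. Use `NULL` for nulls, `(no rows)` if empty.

For each departments row, check whether any employees with matching dept_id has hire_year < 2023.
Keep rows where that is false.

1 | Ops ; 15 | Research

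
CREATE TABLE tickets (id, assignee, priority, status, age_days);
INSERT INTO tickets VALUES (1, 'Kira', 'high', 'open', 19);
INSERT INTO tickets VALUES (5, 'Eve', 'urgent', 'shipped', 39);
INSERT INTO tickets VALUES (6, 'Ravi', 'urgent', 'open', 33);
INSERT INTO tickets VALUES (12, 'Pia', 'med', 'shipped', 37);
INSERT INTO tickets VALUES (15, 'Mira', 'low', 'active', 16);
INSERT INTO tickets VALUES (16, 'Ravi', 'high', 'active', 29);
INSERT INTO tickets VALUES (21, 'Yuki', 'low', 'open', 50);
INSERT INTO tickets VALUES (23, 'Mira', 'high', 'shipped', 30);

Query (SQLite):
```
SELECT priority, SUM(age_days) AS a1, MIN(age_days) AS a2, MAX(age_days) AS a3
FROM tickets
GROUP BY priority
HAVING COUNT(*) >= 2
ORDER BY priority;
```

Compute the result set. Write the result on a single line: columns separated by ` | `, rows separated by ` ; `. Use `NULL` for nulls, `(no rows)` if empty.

high | 78 | 19 | 30 ; low | 66 | 16 | 50 ; urgent | 72 | 33 | 39

Group tickets by priority.
Per group compute: SUM(age_days), MIN(age_days), MAX(age_days).
HAVING: drop groups with fewer than 2 rows.
  high: ids {1, 16, 23} → SUM(age_days)=78, MIN(age_days)=19, MAX(age_days)=30
  low: ids {15, 21} → SUM(age_days)=66, MIN(age_days)=16, MAX(age_days)=50
  med: ids {12} → SUM(age_days)=37, MIN(age_days)=37, MAX(age_days)=37
  urgent: ids {5, 6} → SUM(age_days)=72, MIN(age_days)=33, MAX(age_days)=39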